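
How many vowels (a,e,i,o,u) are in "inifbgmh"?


Input: inifbgmh
Checking each character:
  'i' at position 0: vowel (running total: 1)
  'n' at position 1: consonant
  'i' at position 2: vowel (running total: 2)
  'f' at position 3: consonant
  'b' at position 4: consonant
  'g' at position 5: consonant
  'm' at position 6: consonant
  'h' at position 7: consonant
Total vowels: 2

2


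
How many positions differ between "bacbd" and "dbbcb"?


Comparing "bacbd" and "dbbcb" position by position:
  Position 0: 'b' vs 'd' => DIFFER
  Position 1: 'a' vs 'b' => DIFFER
  Position 2: 'c' vs 'b' => DIFFER
  Position 3: 'b' vs 'c' => DIFFER
  Position 4: 'd' vs 'b' => DIFFER
Positions that differ: 5

5


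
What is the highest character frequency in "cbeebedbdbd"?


Input: cbeebedbdbd
Character counts:
  'b': 4
  'c': 1
  'd': 3
  'e': 3
Maximum frequency: 4

4


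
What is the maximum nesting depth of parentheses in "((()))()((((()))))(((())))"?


Input: "((()))()((((()))))(((())))"
Tracking depth:
  Position 0 '(': depth becomes 1
  Position 1 '(': depth becomes 2
  Position 2 '(': depth becomes 3
  Position 3 ')': depth becomes 2
  Position 4 ')': depth becomes 1
  Position 5 ')': depth becomes 0
  Position 6 '(': depth becomes 1
  Position 7 ')': depth becomes 0
  Position 8 '(': depth becomes 1
  Position 9 '(': depth becomes 2
  Position 10 '(': depth becomes 3
  Position 11 '(': depth becomes 4
  Position 12 '(': depth becomes 5
  Position 13 ')': depth becomes 4
  Position 14 ')': depth becomes 3
  Position 15 ')': depth becomes 2
  Position 16 ')': depth becomes 1
  Position 17 ')': depth becomes 0
  Position 18 '(': depth becomes 1
  Position 19 '(': depth becomes 2
  Position 20 '(': depth becomes 3
  Position 21 '(': depth becomes 4
  Position 22 ')': depth becomes 3
  Position 23 ')': depth becomes 2
  Position 24 ')': depth becomes 1
  Position 25 ')': depth becomes 0
Maximum depth reached: 5

5


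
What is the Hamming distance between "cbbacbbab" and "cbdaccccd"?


Comparing "cbbacbbab" and "cbdaccccd" position by position:
  Position 0: 'c' vs 'c' => same
  Position 1: 'b' vs 'b' => same
  Position 2: 'b' vs 'd' => differ
  Position 3: 'a' vs 'a' => same
  Position 4: 'c' vs 'c' => same
  Position 5: 'b' vs 'c' => differ
  Position 6: 'b' vs 'c' => differ
  Position 7: 'a' vs 'c' => differ
  Position 8: 'b' vs 'd' => differ
Total differences (Hamming distance): 5

5


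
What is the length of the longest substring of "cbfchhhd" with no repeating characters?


Input: "cbfchhhd"
Sliding window (track last position of each char):
  Position 0 ('c'): window [0,0] length 1 -- new best
  Position 1 ('b'): window [0,1] length 2 -- new best
  Position 2 ('f'): window [0,2] length 3 -- new best
  Position 3 ('c'): repeat (last at 0), move window start to 1
  Position 3 ('c'): window [1,3] length 3
  Position 4 ('h'): window [1,4] length 4 -- new best
  Position 5 ('h'): repeat (last at 4), move window start to 5
  Position 5 ('h'): window [5,5] length 1
  Position 6 ('h'): repeat (last at 5), move window start to 6
  Position 6 ('h'): window [6,6] length 1
  Position 7 ('d'): window [6,7] length 2
Longest substring with no repeats: "bfch" with length 4

4


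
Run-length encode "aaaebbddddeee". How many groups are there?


Input: aaaebbddddeee
Scanning for consecutive runs:
  Group 1: 'a' x 3 (positions 0-2)
  Group 2: 'e' x 1 (positions 3-3)
  Group 3: 'b' x 2 (positions 4-5)
  Group 4: 'd' x 4 (positions 6-9)
  Group 5: 'e' x 3 (positions 10-12)
Total groups: 5

5


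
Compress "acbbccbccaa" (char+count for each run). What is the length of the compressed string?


Input: acbbccbccaa
Runs:
  'a' x 1 => "a1"
  'c' x 1 => "c1"
  'b' x 2 => "b2"
  'c' x 2 => "c2"
  'b' x 1 => "b1"
  'c' x 2 => "c2"
  'a' x 2 => "a2"
Compressed: "a1c1b2c2b1c2a2"
Compressed length: 14

14


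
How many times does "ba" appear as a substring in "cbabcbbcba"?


Searching for "ba" in "cbabcbbcba"
Scanning each position:
  Position 0: "cb" => no
  Position 1: "ba" => MATCH
  Position 2: "ab" => no
  Position 3: "bc" => no
  Position 4: "cb" => no
  Position 5: "bb" => no
  Position 6: "bc" => no
  Position 7: "cb" => no
  Position 8: "ba" => MATCH
Total occurrences: 2

2


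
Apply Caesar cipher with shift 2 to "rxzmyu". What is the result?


Caesar cipher: shift "rxzmyu" by 2
  'r' (pos 17) + 2 = pos 19 = 't'
  'x' (pos 23) + 2 = pos 25 = 'z'
  'z' (pos 25) + 2 = pos 1 = 'b'
  'm' (pos 12) + 2 = pos 14 = 'o'
  'y' (pos 24) + 2 = pos 0 = 'a'
  'u' (pos 20) + 2 = pos 22 = 'w'
Result: tzboaw

tzboaw


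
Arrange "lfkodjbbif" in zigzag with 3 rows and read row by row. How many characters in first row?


Zigzag "lfkodjbbif" into 3 rows:
Placing characters:
  'l' => row 0
  'f' => row 1
  'k' => row 2
  'o' => row 1
  'd' => row 0
  'j' => row 1
  'b' => row 2
  'b' => row 1
  'i' => row 0
  'f' => row 1
Rows:
  Row 0: "ldi"
  Row 1: "fojbf"
  Row 2: "kb"
First row length: 3

3


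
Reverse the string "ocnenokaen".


Input: ocnenokaen
Reading characters right to left:
  Position 9: 'n'
  Position 8: 'e'
  Position 7: 'a'
  Position 6: 'k'
  Position 5: 'o'
  Position 4: 'n'
  Position 3: 'e'
  Position 2: 'n'
  Position 1: 'c'
  Position 0: 'o'
Reversed: neakonenco

neakonenco


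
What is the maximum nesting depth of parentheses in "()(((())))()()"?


Input: "()(((())))()()"
Tracking depth:
  Position 0 '(': depth becomes 1
  Position 1 ')': depth becomes 0
  Position 2 '(': depth becomes 1
  Position 3 '(': depth becomes 2
  Position 4 '(': depth becomes 3
  Position 5 '(': depth becomes 4
  Position 6 ')': depth becomes 3
  Position 7 ')': depth becomes 2
  Position 8 ')': depth becomes 1
  Position 9 ')': depth becomes 0
  Position 10 '(': depth becomes 1
  Position 11 ')': depth becomes 0
  Position 12 '(': depth becomes 1
  Position 13 ')': depth becomes 0
Maximum depth reached: 4

4


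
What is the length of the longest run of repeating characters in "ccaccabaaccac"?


Input: "ccaccabaaccac"
Scanning for longest run:
  Position 1 ('c'): continues run of 'c', length=2
  Position 2 ('a'): new char, reset run to 1
  Position 3 ('c'): new char, reset run to 1
  Position 4 ('c'): continues run of 'c', length=2
  Position 5 ('a'): new char, reset run to 1
  Position 6 ('b'): new char, reset run to 1
  Position 7 ('a'): new char, reset run to 1
  Position 8 ('a'): continues run of 'a', length=2
  Position 9 ('c'): new char, reset run to 1
  Position 10 ('c'): continues run of 'c', length=2
  Position 11 ('a'): new char, reset run to 1
  Position 12 ('c'): new char, reset run to 1
Longest run: 'c' with length 2

2


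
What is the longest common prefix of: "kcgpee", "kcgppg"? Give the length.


Words: kcgpee, kcgppg
  Position 0: all 'k' => match
  Position 1: all 'c' => match
  Position 2: all 'g' => match
  Position 3: all 'p' => match
  Position 4: ('e', 'p') => mismatch, stop
LCP = "kcgp" (length 4)

4


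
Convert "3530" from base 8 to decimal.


Input: "3530" in base 8
Positional expansion:
  Digit '3' (value 3) x 8^3 = 1536
  Digit '5' (value 5) x 8^2 = 320
  Digit '3' (value 3) x 8^1 = 24
  Digit '0' (value 0) x 8^0 = 0
Sum = 1880

1880


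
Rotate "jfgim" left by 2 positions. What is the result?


Input: "jfgim", rotate left by 2
First 2 characters: "jf"
Remaining characters: "gim"
Concatenate remaining + first: "gim" + "jf" = "gimjf"

gimjf


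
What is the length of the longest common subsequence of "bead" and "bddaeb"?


LCS of "bead" and "bddaeb"
DP table:
           b    d    d    a    e    b
      0    0    0    0    0    0    0
  b   0    1    1    1    1    1    1
  e   0    1    1    1    1    2    2
  a   0    1    1    1    2    2    2
  d   0    1    2    2    2    2    2
LCS length = dp[4][6] = 2

2


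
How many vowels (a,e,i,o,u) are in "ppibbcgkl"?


Input: ppibbcgkl
Checking each character:
  'p' at position 0: consonant
  'p' at position 1: consonant
  'i' at position 2: vowel (running total: 1)
  'b' at position 3: consonant
  'b' at position 4: consonant
  'c' at position 5: consonant
  'g' at position 6: consonant
  'k' at position 7: consonant
  'l' at position 8: consonant
Total vowels: 1

1


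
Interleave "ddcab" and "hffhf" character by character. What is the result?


Interleaving "ddcab" and "hffhf":
  Position 0: 'd' from first, 'h' from second => "dh"
  Position 1: 'd' from first, 'f' from second => "df"
  Position 2: 'c' from first, 'f' from second => "cf"
  Position 3: 'a' from first, 'h' from second => "ah"
  Position 4: 'b' from first, 'f' from second => "bf"
Result: dhdfcfahbf

dhdfcfahbf


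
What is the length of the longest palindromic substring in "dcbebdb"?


Input: "dcbebdb"
Checking substrings for palindromes:
  [2:5] "beb" (len 3) => palindrome
  [4:7] "bdb" (len 3) => palindrome
Longest palindromic substring: "beb" with length 3

3


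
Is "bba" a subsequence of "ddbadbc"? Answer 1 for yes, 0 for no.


Check if "bba" is a subsequence of "ddbadbc"
Greedy scan:
  Position 0 ('d'): no match needed
  Position 1 ('d'): no match needed
  Position 2 ('b'): matches sub[0] = 'b'
  Position 3 ('a'): no match needed
  Position 4 ('d'): no match needed
  Position 5 ('b'): matches sub[1] = 'b'
  Position 6 ('c'): no match needed
Only matched 2/3 characters => not a subsequence

0


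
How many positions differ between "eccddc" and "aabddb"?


Comparing "eccddc" and "aabddb" position by position:
  Position 0: 'e' vs 'a' => DIFFER
  Position 1: 'c' vs 'a' => DIFFER
  Position 2: 'c' vs 'b' => DIFFER
  Position 3: 'd' vs 'd' => same
  Position 4: 'd' vs 'd' => same
  Position 5: 'c' vs 'b' => DIFFER
Positions that differ: 4

4


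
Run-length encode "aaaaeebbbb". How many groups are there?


Input: aaaaeebbbb
Scanning for consecutive runs:
  Group 1: 'a' x 4 (positions 0-3)
  Group 2: 'e' x 2 (positions 4-5)
  Group 3: 'b' x 4 (positions 6-9)
Total groups: 3

3


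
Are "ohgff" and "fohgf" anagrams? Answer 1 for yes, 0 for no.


Strings: "ohgff", "fohgf"
Sorted first:  ffgho
Sorted second: ffgho
Sorted forms match => anagrams

1


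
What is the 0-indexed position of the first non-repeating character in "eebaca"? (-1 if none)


Input: eebaca
Character frequencies:
  'a': 2
  'b': 1
  'c': 1
  'e': 2
Scanning left to right for freq == 1:
  Position 0 ('e'): freq=2, skip
  Position 1 ('e'): freq=2, skip
  Position 2 ('b'): unique! => answer = 2

2


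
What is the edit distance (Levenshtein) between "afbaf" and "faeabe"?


Computing edit distance: "afbaf" -> "faeabe"
DP table:
           f    a    e    a    b    e
      0    1    2    3    4    5    6
  a   1    1    1    2    3    4    5
  f   2    1    2    2    3    4    5
  b   3    2    2    3    3    3    4
  a   4    3    2    3    3    4    4
  f   5    4    3    3    4    4    5
Edit distance = dp[5][6] = 5

5


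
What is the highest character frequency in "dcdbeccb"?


Input: dcdbeccb
Character counts:
  'b': 2
  'c': 3
  'd': 2
  'e': 1
Maximum frequency: 3

3


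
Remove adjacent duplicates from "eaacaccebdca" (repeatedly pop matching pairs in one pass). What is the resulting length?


Input: eaacaccebdca
Stack-based adjacent duplicate removal:
  Read 'e': push. Stack: e
  Read 'a': push. Stack: ea
  Read 'a': matches stack top 'a' => pop. Stack: e
  Read 'c': push. Stack: ec
  Read 'a': push. Stack: eca
  Read 'c': push. Stack: ecac
  Read 'c': matches stack top 'c' => pop. Stack: eca
  Read 'e': push. Stack: ecae
  Read 'b': push. Stack: ecaeb
  Read 'd': push. Stack: ecaebd
  Read 'c': push. Stack: ecaebdc
  Read 'a': push. Stack: ecaebdca
Final stack: "ecaebdca" (length 8)

8


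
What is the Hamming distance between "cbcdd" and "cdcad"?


Comparing "cbcdd" and "cdcad" position by position:
  Position 0: 'c' vs 'c' => same
  Position 1: 'b' vs 'd' => differ
  Position 2: 'c' vs 'c' => same
  Position 3: 'd' vs 'a' => differ
  Position 4: 'd' vs 'd' => same
Total differences (Hamming distance): 2

2


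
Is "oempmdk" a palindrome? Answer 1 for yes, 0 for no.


Input: oempmdk
Reversed: kdmpmeo
  Compare pos 0 ('o') with pos 6 ('k'): MISMATCH
  Compare pos 1 ('e') with pos 5 ('d'): MISMATCH
  Compare pos 2 ('m') with pos 4 ('m'): match
Result: not a palindrome

0


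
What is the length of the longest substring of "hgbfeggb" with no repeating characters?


Input: "hgbfeggb"
Sliding window (track last position of each char):
  Position 0 ('h'): window [0,0] length 1 -- new best
  Position 1 ('g'): window [0,1] length 2 -- new best
  Position 2 ('b'): window [0,2] length 3 -- new best
  Position 3 ('f'): window [0,3] length 4 -- new best
  Position 4 ('e'): window [0,4] length 5 -- new best
  Position 5 ('g'): repeat (last at 1), move window start to 2
  Position 5 ('g'): window [2,5] length 4
  Position 6 ('g'): repeat (last at 5), move window start to 6
  Position 6 ('g'): window [6,6] length 1
  Position 7 ('b'): window [6,7] length 2
Longest substring with no repeats: "hgbfe" with length 5

5


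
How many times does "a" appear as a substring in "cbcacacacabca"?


Searching for "a" in "cbcacacacabca"
Scanning each position:
  Position 0: "c" => no
  Position 1: "b" => no
  Position 2: "c" => no
  Position 3: "a" => MATCH
  Position 4: "c" => no
  Position 5: "a" => MATCH
  Position 6: "c" => no
  Position 7: "a" => MATCH
  Position 8: "c" => no
  Position 9: "a" => MATCH
  Position 10: "b" => no
  Position 11: "c" => no
  Position 12: "a" => MATCH
Total occurrences: 5

5


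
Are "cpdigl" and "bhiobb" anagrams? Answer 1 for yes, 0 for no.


Strings: "cpdigl", "bhiobb"
Sorted first:  cdgilp
Sorted second: bbbhio
Differ at position 0: 'c' vs 'b' => not anagrams

0


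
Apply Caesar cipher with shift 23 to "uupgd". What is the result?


Caesar cipher: shift "uupgd" by 23
  'u' (pos 20) + 23 = pos 17 = 'r'
  'u' (pos 20) + 23 = pos 17 = 'r'
  'p' (pos 15) + 23 = pos 12 = 'm'
  'g' (pos 6) + 23 = pos 3 = 'd'
  'd' (pos 3) + 23 = pos 0 = 'a'
Result: rrmda

rrmda


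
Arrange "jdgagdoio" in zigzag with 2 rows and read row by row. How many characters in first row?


Zigzag "jdgagdoio" into 2 rows:
Placing characters:
  'j' => row 0
  'd' => row 1
  'g' => row 0
  'a' => row 1
  'g' => row 0
  'd' => row 1
  'o' => row 0
  'i' => row 1
  'o' => row 0
Rows:
  Row 0: "jggoo"
  Row 1: "dadi"
First row length: 5

5


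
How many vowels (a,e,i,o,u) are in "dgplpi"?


Input: dgplpi
Checking each character:
  'd' at position 0: consonant
  'g' at position 1: consonant
  'p' at position 2: consonant
  'l' at position 3: consonant
  'p' at position 4: consonant
  'i' at position 5: vowel (running total: 1)
Total vowels: 1

1


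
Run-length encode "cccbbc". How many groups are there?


Input: cccbbc
Scanning for consecutive runs:
  Group 1: 'c' x 3 (positions 0-2)
  Group 2: 'b' x 2 (positions 3-4)
  Group 3: 'c' x 1 (positions 5-5)
Total groups: 3

3


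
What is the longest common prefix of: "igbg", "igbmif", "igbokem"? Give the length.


Words: igbg, igbmif, igbokem
  Position 0: all 'i' => match
  Position 1: all 'g' => match
  Position 2: all 'b' => match
  Position 3: ('g', 'm', 'o') => mismatch, stop
LCP = "igb" (length 3)

3


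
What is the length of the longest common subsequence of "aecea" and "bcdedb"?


LCS of "aecea" and "bcdedb"
DP table:
           b    c    d    e    d    b
      0    0    0    0    0    0    0
  a   0    0    0    0    0    0    0
  e   0    0    0    0    1    1    1
  c   0    0    1    1    1    1    1
  e   0    0    1    1    2    2    2
  a   0    0    1    1    2    2    2
LCS length = dp[5][6] = 2

2


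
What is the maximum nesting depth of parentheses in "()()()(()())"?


Input: "()()()(()())"
Tracking depth:
  Position 0 '(': depth becomes 1
  Position 1 ')': depth becomes 0
  Position 2 '(': depth becomes 1
  Position 3 ')': depth becomes 0
  Position 4 '(': depth becomes 1
  Position 5 ')': depth becomes 0
  Position 6 '(': depth becomes 1
  Position 7 '(': depth becomes 2
  Position 8 ')': depth becomes 1
  Position 9 '(': depth becomes 2
  Position 10 ')': depth becomes 1
  Position 11 ')': depth becomes 0
Maximum depth reached: 2

2


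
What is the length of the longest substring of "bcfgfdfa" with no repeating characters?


Input: "bcfgfdfa"
Sliding window (track last position of each char):
  Position 0 ('b'): window [0,0] length 1 -- new best
  Position 1 ('c'): window [0,1] length 2 -- new best
  Position 2 ('f'): window [0,2] length 3 -- new best
  Position 3 ('g'): window [0,3] length 4 -- new best
  Position 4 ('f'): repeat (last at 2), move window start to 3
  Position 4 ('f'): window [3,4] length 2
  Position 5 ('d'): window [3,5] length 3
  Position 6 ('f'): repeat (last at 4), move window start to 5
  Position 6 ('f'): window [5,6] length 2
  Position 7 ('a'): window [5,7] length 3
Longest substring with no repeats: "bcfg" with length 4

4


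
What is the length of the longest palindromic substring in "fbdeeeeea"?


Input: "fbdeeeeea"
Checking substrings for palindromes:
  [3:8] "eeeee" (len 5) => palindrome
  [3:7] "eeee" (len 4) => palindrome
  [4:8] "eeee" (len 4) => palindrome
  [3:6] "eee" (len 3) => palindrome
  [4:7] "eee" (len 3) => palindrome
  [5:8] "eee" (len 3) => palindrome
Longest palindromic substring: "eeeee" with length 5

5


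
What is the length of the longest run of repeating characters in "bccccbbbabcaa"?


Input: "bccccbbbabcaa"
Scanning for longest run:
  Position 1 ('c'): new char, reset run to 1
  Position 2 ('c'): continues run of 'c', length=2
  Position 3 ('c'): continues run of 'c', length=3
  Position 4 ('c'): continues run of 'c', length=4
  Position 5 ('b'): new char, reset run to 1
  Position 6 ('b'): continues run of 'b', length=2
  Position 7 ('b'): continues run of 'b', length=3
  Position 8 ('a'): new char, reset run to 1
  Position 9 ('b'): new char, reset run to 1
  Position 10 ('c'): new char, reset run to 1
  Position 11 ('a'): new char, reset run to 1
  Position 12 ('a'): continues run of 'a', length=2
Longest run: 'c' with length 4

4


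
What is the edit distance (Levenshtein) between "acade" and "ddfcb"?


Computing edit distance: "acade" -> "ddfcb"
DP table:
           d    d    f    c    b
      0    1    2    3    4    5
  a   1    1    2    3    4    5
  c   2    2    2    3    3    4
  a   3    3    3    3    4    4
  d   4    3    3    4    4    5
  e   5    4    4    4    5    5
Edit distance = dp[5][5] = 5

5


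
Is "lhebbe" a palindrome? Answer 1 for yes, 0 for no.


Input: lhebbe
Reversed: ebbehl
  Compare pos 0 ('l') with pos 5 ('e'): MISMATCH
  Compare pos 1 ('h') with pos 4 ('b'): MISMATCH
  Compare pos 2 ('e') with pos 3 ('b'): MISMATCH
Result: not a palindrome

0


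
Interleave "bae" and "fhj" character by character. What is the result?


Interleaving "bae" and "fhj":
  Position 0: 'b' from first, 'f' from second => "bf"
  Position 1: 'a' from first, 'h' from second => "ah"
  Position 2: 'e' from first, 'j' from second => "ej"
Result: bfahej

bfahej


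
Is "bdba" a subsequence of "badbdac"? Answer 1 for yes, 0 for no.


Check if "bdba" is a subsequence of "badbdac"
Greedy scan:
  Position 0 ('b'): matches sub[0] = 'b'
  Position 1 ('a'): no match needed
  Position 2 ('d'): matches sub[1] = 'd'
  Position 3 ('b'): matches sub[2] = 'b'
  Position 4 ('d'): no match needed
  Position 5 ('a'): matches sub[3] = 'a'
  Position 6 ('c'): no match needed
All 4 characters matched => is a subsequence

1


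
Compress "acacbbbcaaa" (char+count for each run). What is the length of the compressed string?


Input: acacbbbcaaa
Runs:
  'a' x 1 => "a1"
  'c' x 1 => "c1"
  'a' x 1 => "a1"
  'c' x 1 => "c1"
  'b' x 3 => "b3"
  'c' x 1 => "c1"
  'a' x 3 => "a3"
Compressed: "a1c1a1c1b3c1a3"
Compressed length: 14

14


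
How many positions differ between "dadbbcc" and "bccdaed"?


Comparing "dadbbcc" and "bccdaed" position by position:
  Position 0: 'd' vs 'b' => DIFFER
  Position 1: 'a' vs 'c' => DIFFER
  Position 2: 'd' vs 'c' => DIFFER
  Position 3: 'b' vs 'd' => DIFFER
  Position 4: 'b' vs 'a' => DIFFER
  Position 5: 'c' vs 'e' => DIFFER
  Position 6: 'c' vs 'd' => DIFFER
Positions that differ: 7

7


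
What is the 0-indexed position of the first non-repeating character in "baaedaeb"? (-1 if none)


Input: baaedaeb
Character frequencies:
  'a': 3
  'b': 2
  'd': 1
  'e': 2
Scanning left to right for freq == 1:
  Position 0 ('b'): freq=2, skip
  Position 1 ('a'): freq=3, skip
  Position 2 ('a'): freq=3, skip
  Position 3 ('e'): freq=2, skip
  Position 4 ('d'): unique! => answer = 4

4


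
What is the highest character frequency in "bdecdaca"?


Input: bdecdaca
Character counts:
  'a': 2
  'b': 1
  'c': 2
  'd': 2
  'e': 1
Maximum frequency: 2

2


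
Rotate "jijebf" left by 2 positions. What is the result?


Input: "jijebf", rotate left by 2
First 2 characters: "ji"
Remaining characters: "jebf"
Concatenate remaining + first: "jebf" + "ji" = "jebfji"

jebfji


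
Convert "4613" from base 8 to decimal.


Input: "4613" in base 8
Positional expansion:
  Digit '4' (value 4) x 8^3 = 2048
  Digit '6' (value 6) x 8^2 = 384
  Digit '1' (value 1) x 8^1 = 8
  Digit '3' (value 3) x 8^0 = 3
Sum = 2443

2443


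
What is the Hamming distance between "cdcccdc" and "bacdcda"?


Comparing "cdcccdc" and "bacdcda" position by position:
  Position 0: 'c' vs 'b' => differ
  Position 1: 'd' vs 'a' => differ
  Position 2: 'c' vs 'c' => same
  Position 3: 'c' vs 'd' => differ
  Position 4: 'c' vs 'c' => same
  Position 5: 'd' vs 'd' => same
  Position 6: 'c' vs 'a' => differ
Total differences (Hamming distance): 4

4


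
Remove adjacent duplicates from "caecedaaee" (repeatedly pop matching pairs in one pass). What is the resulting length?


Input: caecedaaee
Stack-based adjacent duplicate removal:
  Read 'c': push. Stack: c
  Read 'a': push. Stack: ca
  Read 'e': push. Stack: cae
  Read 'c': push. Stack: caec
  Read 'e': push. Stack: caece
  Read 'd': push. Stack: caeced
  Read 'a': push. Stack: caeceda
  Read 'a': matches stack top 'a' => pop. Stack: caeced
  Read 'e': push. Stack: caecede
  Read 'e': matches stack top 'e' => pop. Stack: caeced
Final stack: "caeced" (length 6)

6


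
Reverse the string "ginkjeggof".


Input: ginkjeggof
Reading characters right to left:
  Position 9: 'f'
  Position 8: 'o'
  Position 7: 'g'
  Position 6: 'g'
  Position 5: 'e'
  Position 4: 'j'
  Position 3: 'k'
  Position 2: 'n'
  Position 1: 'i'
  Position 0: 'g'
Reversed: foggejknig

foggejknig


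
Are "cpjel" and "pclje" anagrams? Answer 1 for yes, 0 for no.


Strings: "cpjel", "pclje"
Sorted first:  cejlp
Sorted second: cejlp
Sorted forms match => anagrams

1


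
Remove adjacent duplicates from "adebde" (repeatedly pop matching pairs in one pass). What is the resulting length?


Input: adebde
Stack-based adjacent duplicate removal:
  Read 'a': push. Stack: a
  Read 'd': push. Stack: ad
  Read 'e': push. Stack: ade
  Read 'b': push. Stack: adeb
  Read 'd': push. Stack: adebd
  Read 'e': push. Stack: adebde
Final stack: "adebde" (length 6)

6


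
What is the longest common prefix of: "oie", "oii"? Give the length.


Words: oie, oii
  Position 0: all 'o' => match
  Position 1: all 'i' => match
  Position 2: ('e', 'i') => mismatch, stop
LCP = "oi" (length 2)

2


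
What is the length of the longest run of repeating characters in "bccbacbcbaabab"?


Input: "bccbacbcbaabab"
Scanning for longest run:
  Position 1 ('c'): new char, reset run to 1
  Position 2 ('c'): continues run of 'c', length=2
  Position 3 ('b'): new char, reset run to 1
  Position 4 ('a'): new char, reset run to 1
  Position 5 ('c'): new char, reset run to 1
  Position 6 ('b'): new char, reset run to 1
  Position 7 ('c'): new char, reset run to 1
  Position 8 ('b'): new char, reset run to 1
  Position 9 ('a'): new char, reset run to 1
  Position 10 ('a'): continues run of 'a', length=2
  Position 11 ('b'): new char, reset run to 1
  Position 12 ('a'): new char, reset run to 1
  Position 13 ('b'): new char, reset run to 1
Longest run: 'c' with length 2

2


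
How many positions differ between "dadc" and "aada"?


Comparing "dadc" and "aada" position by position:
  Position 0: 'd' vs 'a' => DIFFER
  Position 1: 'a' vs 'a' => same
  Position 2: 'd' vs 'd' => same
  Position 3: 'c' vs 'a' => DIFFER
Positions that differ: 2

2


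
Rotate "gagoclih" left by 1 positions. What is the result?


Input: "gagoclih", rotate left by 1
First 1 characters: "g"
Remaining characters: "agoclih"
Concatenate remaining + first: "agoclih" + "g" = "agoclihg"

agoclihg


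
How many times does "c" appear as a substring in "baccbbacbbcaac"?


Searching for "c" in "baccbbacbbcaac"
Scanning each position:
  Position 0: "b" => no
  Position 1: "a" => no
  Position 2: "c" => MATCH
  Position 3: "c" => MATCH
  Position 4: "b" => no
  Position 5: "b" => no
  Position 6: "a" => no
  Position 7: "c" => MATCH
  Position 8: "b" => no
  Position 9: "b" => no
  Position 10: "c" => MATCH
  Position 11: "a" => no
  Position 12: "a" => no
  Position 13: "c" => MATCH
Total occurrences: 5

5


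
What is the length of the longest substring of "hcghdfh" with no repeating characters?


Input: "hcghdfh"
Sliding window (track last position of each char):
  Position 0 ('h'): window [0,0] length 1 -- new best
  Position 1 ('c'): window [0,1] length 2 -- new best
  Position 2 ('g'): window [0,2] length 3 -- new best
  Position 3 ('h'): repeat (last at 0), move window start to 1
  Position 3 ('h'): window [1,3] length 3
  Position 4 ('d'): window [1,4] length 4 -- new best
  Position 5 ('f'): window [1,5] length 5 -- new best
  Position 6 ('h'): repeat (last at 3), move window start to 4
  Position 6 ('h'): window [4,6] length 3
Longest substring with no repeats: "cghdf" with length 5

5


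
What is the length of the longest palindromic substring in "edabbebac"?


Input: "edabbebac"
Checking substrings for palindromes:
  [4:7] "beb" (len 3) => palindrome
  [3:5] "bb" (len 2) => palindrome
Longest palindromic substring: "beb" with length 3

3


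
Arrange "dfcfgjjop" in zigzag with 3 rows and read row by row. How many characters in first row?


Zigzag "dfcfgjjop" into 3 rows:
Placing characters:
  'd' => row 0
  'f' => row 1
  'c' => row 2
  'f' => row 1
  'g' => row 0
  'j' => row 1
  'j' => row 2
  'o' => row 1
  'p' => row 0
Rows:
  Row 0: "dgp"
  Row 1: "ffjo"
  Row 2: "cj"
First row length: 3

3


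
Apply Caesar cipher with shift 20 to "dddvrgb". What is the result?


Caesar cipher: shift "dddvrgb" by 20
  'd' (pos 3) + 20 = pos 23 = 'x'
  'd' (pos 3) + 20 = pos 23 = 'x'
  'd' (pos 3) + 20 = pos 23 = 'x'
  'v' (pos 21) + 20 = pos 15 = 'p'
  'r' (pos 17) + 20 = pos 11 = 'l'
  'g' (pos 6) + 20 = pos 0 = 'a'
  'b' (pos 1) + 20 = pos 21 = 'v'
Result: xxxplav

xxxplav


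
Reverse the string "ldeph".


Input: ldeph
Reading characters right to left:
  Position 4: 'h'
  Position 3: 'p'
  Position 2: 'e'
  Position 1: 'd'
  Position 0: 'l'
Reversed: hpedl

hpedl


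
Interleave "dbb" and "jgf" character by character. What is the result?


Interleaving "dbb" and "jgf":
  Position 0: 'd' from first, 'j' from second => "dj"
  Position 1: 'b' from first, 'g' from second => "bg"
  Position 2: 'b' from first, 'f' from second => "bf"
Result: djbgbf

djbgbf


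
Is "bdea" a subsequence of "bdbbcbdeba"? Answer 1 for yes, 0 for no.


Check if "bdea" is a subsequence of "bdbbcbdeba"
Greedy scan:
  Position 0 ('b'): matches sub[0] = 'b'
  Position 1 ('d'): matches sub[1] = 'd'
  Position 2 ('b'): no match needed
  Position 3 ('b'): no match needed
  Position 4 ('c'): no match needed
  Position 5 ('b'): no match needed
  Position 6 ('d'): no match needed
  Position 7 ('e'): matches sub[2] = 'e'
  Position 8 ('b'): no match needed
  Position 9 ('a'): matches sub[3] = 'a'
All 4 characters matched => is a subsequence

1


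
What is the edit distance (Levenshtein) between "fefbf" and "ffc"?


Computing edit distance: "fefbf" -> "ffc"
DP table:
           f    f    c
      0    1    2    3
  f   1    0    1    2
  e   2    1    1    2
  f   3    2    1    2
  b   4    3    2    2
  f   5    4    3    3
Edit distance = dp[5][3] = 3

3


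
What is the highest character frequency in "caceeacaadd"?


Input: caceeacaadd
Character counts:
  'a': 4
  'c': 3
  'd': 2
  'e': 2
Maximum frequency: 4

4


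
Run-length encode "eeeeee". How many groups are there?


Input: eeeeee
Scanning for consecutive runs:
  Group 1: 'e' x 6 (positions 0-5)
Total groups: 1

1


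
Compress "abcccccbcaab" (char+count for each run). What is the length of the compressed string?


Input: abcccccbcaab
Runs:
  'a' x 1 => "a1"
  'b' x 1 => "b1"
  'c' x 5 => "c5"
  'b' x 1 => "b1"
  'c' x 1 => "c1"
  'a' x 2 => "a2"
  'b' x 1 => "b1"
Compressed: "a1b1c5b1c1a2b1"
Compressed length: 14

14


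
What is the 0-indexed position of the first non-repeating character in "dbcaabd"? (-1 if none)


Input: dbcaabd
Character frequencies:
  'a': 2
  'b': 2
  'c': 1
  'd': 2
Scanning left to right for freq == 1:
  Position 0 ('d'): freq=2, skip
  Position 1 ('b'): freq=2, skip
  Position 2 ('c'): unique! => answer = 2

2


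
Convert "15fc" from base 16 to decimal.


Input: "15fc" in base 16
Positional expansion:
  Digit '1' (value 1) x 16^3 = 4096
  Digit '5' (value 5) x 16^2 = 1280
  Digit 'f' (value 15) x 16^1 = 240
  Digit 'c' (value 12) x 16^0 = 12
Sum = 5628

5628


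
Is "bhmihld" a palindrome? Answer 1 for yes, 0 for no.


Input: bhmihld
Reversed: dlhimhb
  Compare pos 0 ('b') with pos 6 ('d'): MISMATCH
  Compare pos 1 ('h') with pos 5 ('l'): MISMATCH
  Compare pos 2 ('m') with pos 4 ('h'): MISMATCH
Result: not a palindrome

0


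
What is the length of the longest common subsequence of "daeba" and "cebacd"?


LCS of "daeba" and "cebacd"
DP table:
           c    e    b    a    c    d
      0    0    0    0    0    0    0
  d   0    0    0    0    0    0    1
  a   0    0    0    0    1    1    1
  e   0    0    1    1    1    1    1
  b   0    0    1    2    2    2    2
  a   0    0    1    2    3    3    3
LCS length = dp[5][6] = 3

3


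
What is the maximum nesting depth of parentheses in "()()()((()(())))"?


Input: "()()()((()(())))"
Tracking depth:
  Position 0 '(': depth becomes 1
  Position 1 ')': depth becomes 0
  Position 2 '(': depth becomes 1
  Position 3 ')': depth becomes 0
  Position 4 '(': depth becomes 1
  Position 5 ')': depth becomes 0
  Position 6 '(': depth becomes 1
  Position 7 '(': depth becomes 2
  Position 8 '(': depth becomes 3
  Position 9 ')': depth becomes 2
  Position 10 '(': depth becomes 3
  Position 11 '(': depth becomes 4
  Position 12 ')': depth becomes 3
  Position 13 ')': depth becomes 2
  Position 14 ')': depth becomes 1
  Position 15 ')': depth becomes 0
Maximum depth reached: 4

4


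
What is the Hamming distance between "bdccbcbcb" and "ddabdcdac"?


Comparing "bdccbcbcb" and "ddabdcdac" position by position:
  Position 0: 'b' vs 'd' => differ
  Position 1: 'd' vs 'd' => same
  Position 2: 'c' vs 'a' => differ
  Position 3: 'c' vs 'b' => differ
  Position 4: 'b' vs 'd' => differ
  Position 5: 'c' vs 'c' => same
  Position 6: 'b' vs 'd' => differ
  Position 7: 'c' vs 'a' => differ
  Position 8: 'b' vs 'c' => differ
Total differences (Hamming distance): 7

7


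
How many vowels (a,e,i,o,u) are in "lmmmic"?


Input: lmmmic
Checking each character:
  'l' at position 0: consonant
  'm' at position 1: consonant
  'm' at position 2: consonant
  'm' at position 3: consonant
  'i' at position 4: vowel (running total: 1)
  'c' at position 5: consonant
Total vowels: 1

1


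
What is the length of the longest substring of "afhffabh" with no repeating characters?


Input: "afhffabh"
Sliding window (track last position of each char):
  Position 0 ('a'): window [0,0] length 1 -- new best
  Position 1 ('f'): window [0,1] length 2 -- new best
  Position 2 ('h'): window [0,2] length 3 -- new best
  Position 3 ('f'): repeat (last at 1), move window start to 2
  Position 3 ('f'): window [2,3] length 2
  Position 4 ('f'): repeat (last at 3), move window start to 4
  Position 4 ('f'): window [4,4] length 1
  Position 5 ('a'): window [4,5] length 2
  Position 6 ('b'): window [4,6] length 3
  Position 7 ('h'): window [4,7] length 4 -- new best
Longest substring with no repeats: "fabh" with length 4

4


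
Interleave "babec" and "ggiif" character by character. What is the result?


Interleaving "babec" and "ggiif":
  Position 0: 'b' from first, 'g' from second => "bg"
  Position 1: 'a' from first, 'g' from second => "ag"
  Position 2: 'b' from first, 'i' from second => "bi"
  Position 3: 'e' from first, 'i' from second => "ei"
  Position 4: 'c' from first, 'f' from second => "cf"
Result: bgagbieicf

bgagbieicf


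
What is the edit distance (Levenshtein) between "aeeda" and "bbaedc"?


Computing edit distance: "aeeda" -> "bbaedc"
DP table:
           b    b    a    e    d    c
      0    1    2    3    4    5    6
  a   1    1    2    2    3    4    5
  e   2    2    2    3    2    3    4
  e   3    3    3    3    3    3    4
  d   4    4    4    4    4    3    4
  a   5    5    5    4    5    4    4
Edit distance = dp[5][6] = 4

4


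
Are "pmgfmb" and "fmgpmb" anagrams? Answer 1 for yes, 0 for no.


Strings: "pmgfmb", "fmgpmb"
Sorted first:  bfgmmp
Sorted second: bfgmmp
Sorted forms match => anagrams

1


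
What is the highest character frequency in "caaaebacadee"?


Input: caaaebacadee
Character counts:
  'a': 5
  'b': 1
  'c': 2
  'd': 1
  'e': 3
Maximum frequency: 5

5


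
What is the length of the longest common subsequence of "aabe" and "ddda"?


LCS of "aabe" and "ddda"
DP table:
           d    d    d    a
      0    0    0    0    0
  a   0    0    0    0    1
  a   0    0    0    0    1
  b   0    0    0    0    1
  e   0    0    0    0    1
LCS length = dp[4][4] = 1

1


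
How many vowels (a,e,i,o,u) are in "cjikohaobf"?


Input: cjikohaobf
Checking each character:
  'c' at position 0: consonant
  'j' at position 1: consonant
  'i' at position 2: vowel (running total: 1)
  'k' at position 3: consonant
  'o' at position 4: vowel (running total: 2)
  'h' at position 5: consonant
  'a' at position 6: vowel (running total: 3)
  'o' at position 7: vowel (running total: 4)
  'b' at position 8: consonant
  'f' at position 9: consonant
Total vowels: 4

4


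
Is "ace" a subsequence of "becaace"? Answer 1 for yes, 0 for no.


Check if "ace" is a subsequence of "becaace"
Greedy scan:
  Position 0 ('b'): no match needed
  Position 1 ('e'): no match needed
  Position 2 ('c'): no match needed
  Position 3 ('a'): matches sub[0] = 'a'
  Position 4 ('a'): no match needed
  Position 5 ('c'): matches sub[1] = 'c'
  Position 6 ('e'): matches sub[2] = 'e'
All 3 characters matched => is a subsequence

1


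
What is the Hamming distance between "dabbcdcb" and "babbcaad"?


Comparing "dabbcdcb" and "babbcaad" position by position:
  Position 0: 'd' vs 'b' => differ
  Position 1: 'a' vs 'a' => same
  Position 2: 'b' vs 'b' => same
  Position 3: 'b' vs 'b' => same
  Position 4: 'c' vs 'c' => same
  Position 5: 'd' vs 'a' => differ
  Position 6: 'c' vs 'a' => differ
  Position 7: 'b' vs 'd' => differ
Total differences (Hamming distance): 4

4


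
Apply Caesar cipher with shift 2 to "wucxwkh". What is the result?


Caesar cipher: shift "wucxwkh" by 2
  'w' (pos 22) + 2 = pos 24 = 'y'
  'u' (pos 20) + 2 = pos 22 = 'w'
  'c' (pos 2) + 2 = pos 4 = 'e'
  'x' (pos 23) + 2 = pos 25 = 'z'
  'w' (pos 22) + 2 = pos 24 = 'y'
  'k' (pos 10) + 2 = pos 12 = 'm'
  'h' (pos 7) + 2 = pos 9 = 'j'
Result: ywezymj

ywezymj


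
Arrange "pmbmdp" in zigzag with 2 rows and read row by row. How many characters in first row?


Zigzag "pmbmdp" into 2 rows:
Placing characters:
  'p' => row 0
  'm' => row 1
  'b' => row 0
  'm' => row 1
  'd' => row 0
  'p' => row 1
Rows:
  Row 0: "pbd"
  Row 1: "mmp"
First row length: 3

3


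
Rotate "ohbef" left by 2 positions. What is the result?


Input: "ohbef", rotate left by 2
First 2 characters: "oh"
Remaining characters: "bef"
Concatenate remaining + first: "bef" + "oh" = "befoh"

befoh


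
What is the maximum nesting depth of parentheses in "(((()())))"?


Input: "(((()())))"
Tracking depth:
  Position 0 '(': depth becomes 1
  Position 1 '(': depth becomes 2
  Position 2 '(': depth becomes 3
  Position 3 '(': depth becomes 4
  Position 4 ')': depth becomes 3
  Position 5 '(': depth becomes 4
  Position 6 ')': depth becomes 3
  Position 7 ')': depth becomes 2
  Position 8 ')': depth becomes 1
  Position 9 ')': depth becomes 0
Maximum depth reached: 4

4


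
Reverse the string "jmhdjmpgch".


Input: jmhdjmpgch
Reading characters right to left:
  Position 9: 'h'
  Position 8: 'c'
  Position 7: 'g'
  Position 6: 'p'
  Position 5: 'm'
  Position 4: 'j'
  Position 3: 'd'
  Position 2: 'h'
  Position 1: 'm'
  Position 0: 'j'
Reversed: hcgpmjdhmj

hcgpmjdhmj


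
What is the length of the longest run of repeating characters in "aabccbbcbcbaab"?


Input: "aabccbbcbcbaab"
Scanning for longest run:
  Position 1 ('a'): continues run of 'a', length=2
  Position 2 ('b'): new char, reset run to 1
  Position 3 ('c'): new char, reset run to 1
  Position 4 ('c'): continues run of 'c', length=2
  Position 5 ('b'): new char, reset run to 1
  Position 6 ('b'): continues run of 'b', length=2
  Position 7 ('c'): new char, reset run to 1
  Position 8 ('b'): new char, reset run to 1
  Position 9 ('c'): new char, reset run to 1
  Position 10 ('b'): new char, reset run to 1
  Position 11 ('a'): new char, reset run to 1
  Position 12 ('a'): continues run of 'a', length=2
  Position 13 ('b'): new char, reset run to 1
Longest run: 'a' with length 2

2


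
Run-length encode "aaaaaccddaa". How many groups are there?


Input: aaaaaccddaa
Scanning for consecutive runs:
  Group 1: 'a' x 5 (positions 0-4)
  Group 2: 'c' x 2 (positions 5-6)
  Group 3: 'd' x 2 (positions 7-8)
  Group 4: 'a' x 2 (positions 9-10)
Total groups: 4

4


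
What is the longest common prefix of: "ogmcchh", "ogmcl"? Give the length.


Words: ogmcchh, ogmcl
  Position 0: all 'o' => match
  Position 1: all 'g' => match
  Position 2: all 'm' => match
  Position 3: all 'c' => match
  Position 4: ('c', 'l') => mismatch, stop
LCP = "ogmc" (length 4)

4


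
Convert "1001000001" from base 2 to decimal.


Input: "1001000001" in base 2
Positional expansion:
  Digit '1' (value 1) x 2^9 = 512
  Digit '0' (value 0) x 2^8 = 0
  Digit '0' (value 0) x 2^7 = 0
  Digit '1' (value 1) x 2^6 = 64
  Digit '0' (value 0) x 2^5 = 0
  Digit '0' (value 0) x 2^4 = 0
  Digit '0' (value 0) x 2^3 = 0
  Digit '0' (value 0) x 2^2 = 0
  Digit '0' (value 0) x 2^1 = 0
  Digit '1' (value 1) x 2^0 = 1
Sum = 577

577


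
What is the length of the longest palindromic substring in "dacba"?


Input: "dacba"
Checking substrings for palindromes:
  No multi-char palindromic substrings found
Longest palindromic substring: "d" with length 1

1


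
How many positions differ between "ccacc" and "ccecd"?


Comparing "ccacc" and "ccecd" position by position:
  Position 0: 'c' vs 'c' => same
  Position 1: 'c' vs 'c' => same
  Position 2: 'a' vs 'e' => DIFFER
  Position 3: 'c' vs 'c' => same
  Position 4: 'c' vs 'd' => DIFFER
Positions that differ: 2

2


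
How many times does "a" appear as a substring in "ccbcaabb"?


Searching for "a" in "ccbcaabb"
Scanning each position:
  Position 0: "c" => no
  Position 1: "c" => no
  Position 2: "b" => no
  Position 3: "c" => no
  Position 4: "a" => MATCH
  Position 5: "a" => MATCH
  Position 6: "b" => no
  Position 7: "b" => no
Total occurrences: 2

2


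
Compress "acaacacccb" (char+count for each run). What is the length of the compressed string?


Input: acaacacccb
Runs:
  'a' x 1 => "a1"
  'c' x 1 => "c1"
  'a' x 2 => "a2"
  'c' x 1 => "c1"
  'a' x 1 => "a1"
  'c' x 3 => "c3"
  'b' x 1 => "b1"
Compressed: "a1c1a2c1a1c3b1"
Compressed length: 14

14
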